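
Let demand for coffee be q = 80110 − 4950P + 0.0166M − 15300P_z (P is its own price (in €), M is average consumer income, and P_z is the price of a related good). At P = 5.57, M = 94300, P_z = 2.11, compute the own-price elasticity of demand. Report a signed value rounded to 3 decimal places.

At the given values, q = 80110 − 4950(5.57) + 0.0166(94300) − 15300(2.11) = 21820.88.
∂q/∂P = −4950.
E = (-4950) × (5.57/21820.88) = -1.26353…

-1.264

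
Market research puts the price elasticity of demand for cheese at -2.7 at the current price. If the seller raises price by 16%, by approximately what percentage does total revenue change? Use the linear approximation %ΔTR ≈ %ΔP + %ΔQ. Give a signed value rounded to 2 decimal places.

-27.20%

%ΔQ ≈ Ed × %ΔP = (-2.7) × (+16%) = -43.2000%
%ΔTR ≈ %ΔP + %ΔQ = (+16%) + (-43.2000%) = -27.2000%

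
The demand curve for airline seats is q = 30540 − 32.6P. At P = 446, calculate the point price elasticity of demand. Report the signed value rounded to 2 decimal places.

-0.91

dq/dP = −32.6. At P = 446, q = 30540 − 32.6(446) = 16000.4.
Ed = (dq/dP)·(P/q) = −32.6 × (446/16000.4) = -0.9087…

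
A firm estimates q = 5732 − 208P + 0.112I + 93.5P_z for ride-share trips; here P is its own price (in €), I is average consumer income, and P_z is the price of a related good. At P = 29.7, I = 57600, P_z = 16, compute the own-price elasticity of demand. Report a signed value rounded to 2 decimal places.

At the given values, q = 5732 − 208(29.7) + 0.112(57600) + 93.5(16) = 7501.6.
∂q/∂P = −208.
E = (-208) × (29.7/7501.6) = -0.8235…

-0.82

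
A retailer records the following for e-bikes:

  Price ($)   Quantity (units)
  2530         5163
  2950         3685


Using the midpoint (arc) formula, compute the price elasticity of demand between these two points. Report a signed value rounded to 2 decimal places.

%ΔQ = (3685 − 5163) / [(5163 + 3685)/2] = -1478/4424 = -0.334086…
%ΔP = (2950 − 2530) / [(2530 + 2950)/2] = 420/2740 = 0.153284…
Arc Ed = %ΔQ / %ΔP = (-1478/4424) / (420/2740) = -2.1795…

-2.18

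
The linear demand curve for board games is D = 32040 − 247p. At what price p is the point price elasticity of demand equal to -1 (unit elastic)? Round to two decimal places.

64.86

Ed = −247p/(32040 − 247p). Set this equal to -1:
247p = 1·(32040 − 247p) ⇒ 247p(1 + 1) = 1·32040
p = 1·32040 / (247·2) = 64.8582…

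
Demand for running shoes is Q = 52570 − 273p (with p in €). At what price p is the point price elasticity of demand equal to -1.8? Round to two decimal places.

Ed = −273p/(52570 − 273p). Set this equal to -1.8:
273p = 1.8·(52570 − 273p) ⇒ 273p(1 + 1.8) = 1.8·52570
p = 1.8·52570 / (273·2.8) = 123.7912…

123.79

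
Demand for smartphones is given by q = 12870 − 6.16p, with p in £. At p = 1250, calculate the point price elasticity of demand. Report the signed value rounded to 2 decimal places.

-1.49

dq/dp = −6.16. At p = 1250, q = 12870 − 6.16(1250) = 5170.
Ed = (dq/dp)·(p/q) = −6.16 × (1250/5170) = -1.4893…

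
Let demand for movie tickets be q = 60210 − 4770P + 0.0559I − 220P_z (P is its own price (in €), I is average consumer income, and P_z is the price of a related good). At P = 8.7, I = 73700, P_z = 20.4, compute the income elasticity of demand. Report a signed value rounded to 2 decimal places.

At the given values, q = 60210 − 4770(8.7) + 0.0559(73700) − 220(20.4) = 18342.83.
∂q/∂I = 0.0559.
E = (0.0559) × (73700/18342.83) = 0.2246…

0.22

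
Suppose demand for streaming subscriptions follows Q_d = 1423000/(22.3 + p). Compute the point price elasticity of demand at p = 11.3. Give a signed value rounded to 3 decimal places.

-0.336

dQ_d/dp = −1423000/(22.3 + p)² = -1260.45. At p = 11.3, Q_d = 42351.2.
Ed = (dQ_d/dp)·(p/Q_d) = (-1260.45) × (11.3/42351.2) = -0.33630…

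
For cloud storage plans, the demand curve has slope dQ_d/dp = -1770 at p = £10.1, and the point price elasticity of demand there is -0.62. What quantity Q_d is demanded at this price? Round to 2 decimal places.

Ed = (dQ_d/dp)·(p/Q_d) ⇒ Q_d = (dQ_d/dp)·p/Ed = (-1770)·10.1/(-0.62) = 28833.8709…

28833.87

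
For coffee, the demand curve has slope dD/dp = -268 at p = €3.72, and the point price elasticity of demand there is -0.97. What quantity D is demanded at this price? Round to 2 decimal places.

Ed = (dD/dp)·(p/D) ⇒ D = (dD/dp)·p/Ed = (-268)·3.72/(-0.97) = 1027.7938…

1027.79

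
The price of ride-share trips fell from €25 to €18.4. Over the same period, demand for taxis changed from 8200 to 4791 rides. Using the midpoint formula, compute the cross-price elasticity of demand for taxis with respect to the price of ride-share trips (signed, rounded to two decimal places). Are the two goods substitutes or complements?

1.73; substitutes

%ΔQ_{taxis} = (4791 − 8200)/avg = -3409/6495.5 = -0.524824…
%ΔP_{ride-share trips} = (18.4 − 25)/avg = -6.6/21.7 = -0.304147…
E_cross = (-3409/6495.5) / (-6.6/21.7) = 1.7255…
E_cross > 0 ⇒ the goods are substitutes.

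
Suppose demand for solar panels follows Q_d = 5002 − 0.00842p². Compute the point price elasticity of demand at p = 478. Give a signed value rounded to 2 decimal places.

dQ_d/dp = −2·0.00842·p = -8.04952. At p = 478, Q_d = 3078.16472.
Ed = (dQ_d/dp)·(p/Q_d) = (-8.04952) × (478/3078.16472) = -1.2499…

-1.25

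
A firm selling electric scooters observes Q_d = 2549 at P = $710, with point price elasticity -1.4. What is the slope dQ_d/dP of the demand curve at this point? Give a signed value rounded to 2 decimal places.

-5.03

Ed = (dQ_d/dP)·(P/Q_d) ⇒ dQ_d/dP = Ed·Q_d/P = (-1.4)·2549/710 = -5.0261…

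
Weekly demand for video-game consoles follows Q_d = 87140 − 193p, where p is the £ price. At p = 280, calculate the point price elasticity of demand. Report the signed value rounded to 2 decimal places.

dQ_d/dp = −193. At p = 280, Q_d = 87140 − 193(280) = 33100.
Ed = (dQ_d/dp)·(p/Q_d) = −193 × (280/33100) = -1.6326…

-1.63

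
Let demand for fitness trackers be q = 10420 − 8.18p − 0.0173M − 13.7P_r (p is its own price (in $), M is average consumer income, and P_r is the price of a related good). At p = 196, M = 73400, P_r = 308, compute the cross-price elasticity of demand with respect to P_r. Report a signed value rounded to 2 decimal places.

-1.27

At the given values, q = 10420 − 8.18(196) − 0.0173(73400) − 13.7(308) = 3327.3.
∂q/∂P_r = -13.7.
E = (-13.7) × (308/3327.3) = -1.2681…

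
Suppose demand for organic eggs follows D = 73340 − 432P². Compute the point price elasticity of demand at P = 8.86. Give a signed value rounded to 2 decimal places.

-1.72

dD/dP = −2·432·P = -7655.04. At P = 8.86, D = 39428.1728.
Ed = (dD/dP)·(P/D) = (-7655.04) × (8.86/39428.1728) = -1.7201…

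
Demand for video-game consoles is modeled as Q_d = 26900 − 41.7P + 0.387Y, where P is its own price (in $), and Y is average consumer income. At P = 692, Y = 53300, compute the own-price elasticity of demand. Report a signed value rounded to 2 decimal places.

-1.55

At the given values, Q_d = 26900 − 41.7(692) + 0.387(53300) = 18670.7.
∂Q_d/∂P = −41.7.
E = (-41.7) × (692/18670.7) = -1.5455…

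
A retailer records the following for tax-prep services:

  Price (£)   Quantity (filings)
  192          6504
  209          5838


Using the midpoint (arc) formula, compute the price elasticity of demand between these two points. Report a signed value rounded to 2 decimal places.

-1.27

%ΔQ = (5838 − 6504) / [(6504 + 5838)/2] = -666/6171 = -0.107924…
%ΔP = (209 − 192) / [(192 + 209)/2] = 17/200.5 = 0.084788…
Arc Ed = %ΔQ / %ΔP = (-666/6171) / (17/200.5) = -1.2728…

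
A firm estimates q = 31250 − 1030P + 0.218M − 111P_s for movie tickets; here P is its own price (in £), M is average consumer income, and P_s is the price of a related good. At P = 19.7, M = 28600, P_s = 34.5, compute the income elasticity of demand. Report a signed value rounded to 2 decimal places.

At the given values, q = 31250 − 1030(19.7) + 0.218(28600) − 111(34.5) = 13364.3.
∂q/∂M = 0.218.
E = (0.218) × (28600/13364.3) = 0.4665…

0.47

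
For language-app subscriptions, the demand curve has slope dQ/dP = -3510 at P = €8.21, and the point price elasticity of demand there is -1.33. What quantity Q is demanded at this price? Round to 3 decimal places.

Ed = (dQ/dP)·(P/Q) ⇒ Q = (dQ/dP)·P/Ed = (-3510)·8.21/(-1.33) = 21666.99248…

21666.992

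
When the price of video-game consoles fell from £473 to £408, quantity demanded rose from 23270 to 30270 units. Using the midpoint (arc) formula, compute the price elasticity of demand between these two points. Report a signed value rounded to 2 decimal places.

-1.77

%ΔQ = (30270 − 23270) / [(23270 + 30270)/2] = 7000/26770 = 0.261486…
%ΔP = (408 − 473) / [(473 + 408)/2] = -65/440.5 = -0.147559…
Arc Ed = %ΔQ / %ΔP = (7000/26770) / (-65/440.5) = -1.7720…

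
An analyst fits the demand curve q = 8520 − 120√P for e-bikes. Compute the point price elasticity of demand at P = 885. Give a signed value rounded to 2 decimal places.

-0.36

dq/dP = −120/(2√P) = -2.01688. At P = 885, q = 4950.13.
Ed = (dq/dP)·(P/q) = (-2.01688) × (885/4950.13) = -0.3605…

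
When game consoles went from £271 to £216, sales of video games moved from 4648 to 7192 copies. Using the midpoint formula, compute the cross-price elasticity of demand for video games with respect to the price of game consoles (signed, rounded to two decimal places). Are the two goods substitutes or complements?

-1.90; complements

%ΔQ_{video games} = (7192 − 4648)/avg = 2544/5920 = 0.429729…
%ΔP_{game consoles} = (216 − 271)/avg = -55/243.5 = -0.225872…
E_cross = (2544/5920) / (-55/243.5) = -1.9025…
E_cross < 0 ⇒ the goods are complements.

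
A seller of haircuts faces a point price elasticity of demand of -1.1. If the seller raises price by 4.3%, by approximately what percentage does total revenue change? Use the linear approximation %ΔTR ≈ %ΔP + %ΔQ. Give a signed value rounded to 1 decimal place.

-0.4%

%ΔQ ≈ Ed × %ΔP = (-1.1) × (+4.3%) = -4.7300%
%ΔTR ≈ %ΔP + %ΔQ = (+4.3%) + (-4.7300%) = -0.4300%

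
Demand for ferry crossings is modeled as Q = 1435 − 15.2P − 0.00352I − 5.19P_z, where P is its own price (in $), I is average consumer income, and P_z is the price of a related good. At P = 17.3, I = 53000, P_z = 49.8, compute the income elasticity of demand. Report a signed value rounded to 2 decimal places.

At the given values, Q = 1435 − 15.2(17.3) − 0.00352(53000) − 5.19(49.8) = 727.018.
∂Q/∂I = -0.00352.
E = (-0.00352) × (53000/727.018) = -0.2566…

-0.26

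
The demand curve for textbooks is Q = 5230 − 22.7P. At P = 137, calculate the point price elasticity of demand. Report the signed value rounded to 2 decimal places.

-1.47

dQ/dP = −22.7. At P = 137, Q = 5230 − 22.7(137) = 2120.1.
Ed = (dQ/dP)·(P/Q) = −22.7 × (137/2120.1) = -1.4668…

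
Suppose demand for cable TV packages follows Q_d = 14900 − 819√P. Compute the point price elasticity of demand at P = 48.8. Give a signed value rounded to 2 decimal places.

dQ_d/dP = −819/(2√P) = -58.6198. At P = 48.8, Q_d = 9178.71.
Ed = (dQ_d/dP)·(P/Q_d) = (-58.6198) × (48.8/9178.71) = -0.3116…

-0.31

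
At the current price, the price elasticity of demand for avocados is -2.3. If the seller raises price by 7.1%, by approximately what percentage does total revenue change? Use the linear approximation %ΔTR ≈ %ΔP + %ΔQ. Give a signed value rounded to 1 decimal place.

-9.2%

%ΔQ ≈ Ed × %ΔP = (-2.3) × (+7.1%) = -16.3300%
%ΔTR ≈ %ΔP + %ΔQ = (+7.1%) + (-16.3300%) = -9.2300%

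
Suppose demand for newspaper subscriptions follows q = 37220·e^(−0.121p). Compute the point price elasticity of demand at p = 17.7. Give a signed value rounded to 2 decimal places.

-2.14

dq/dp = −0.121·q = -528.973. At p = 17.7, q = 4371.68.
Ed = (dq/dp)·(p/q) = (-528.973) × (17.7/4371.68) = -2.1417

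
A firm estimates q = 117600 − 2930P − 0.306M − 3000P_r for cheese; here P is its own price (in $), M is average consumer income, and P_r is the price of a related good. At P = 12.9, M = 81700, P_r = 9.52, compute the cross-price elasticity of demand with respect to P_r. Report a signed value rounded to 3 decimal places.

-1.088

At the given values, q = 117600 − 2930(12.9) − 0.306(81700) − 3000(9.52) = 26242.8.
∂q/∂P_r = -3000.
E = (-3000) × (9.52/26242.8) = -1.08829…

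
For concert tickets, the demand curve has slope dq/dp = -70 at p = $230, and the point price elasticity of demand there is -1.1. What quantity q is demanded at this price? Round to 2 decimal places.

Ed = (dq/dp)·(p/q) ⇒ q = (dq/dp)·p/Ed = (-70)·230/(-1.1) = 14636.3636…

14636.36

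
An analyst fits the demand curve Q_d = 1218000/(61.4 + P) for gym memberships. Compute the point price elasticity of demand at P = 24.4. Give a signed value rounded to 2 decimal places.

-0.28

dQ_d/dP = −1218000/(61.4 + P)² = -165.452. At P = 24.4, Q_d = 14195.8.
Ed = (dQ_d/dP)·(P/Q_d) = (-165.452) × (24.4/14195.8) = -0.2843…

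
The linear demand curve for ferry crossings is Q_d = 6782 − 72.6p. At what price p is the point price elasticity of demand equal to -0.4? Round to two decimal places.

26.69

Ed = −72.6p/(6782 − 72.6p). Set this equal to -0.4:
72.6p = 0.4·(6782 − 72.6p) ⇒ 72.6p(1 + 0.4) = 0.4·6782
p = 0.4·6782 / (72.6·1.4) = 26.6902…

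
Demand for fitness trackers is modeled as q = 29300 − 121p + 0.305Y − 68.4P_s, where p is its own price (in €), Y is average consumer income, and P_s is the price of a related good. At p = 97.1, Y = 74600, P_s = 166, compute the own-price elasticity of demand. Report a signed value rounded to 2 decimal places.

At the given values, q = 29300 − 121(97.1) + 0.305(74600) − 68.4(166) = 28949.5.
∂q/∂p = −121.
E = (-121) × (97.1/28949.5) = -0.4058…

-0.41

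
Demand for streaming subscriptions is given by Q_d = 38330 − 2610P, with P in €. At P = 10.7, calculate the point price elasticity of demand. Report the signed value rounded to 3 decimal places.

-2.685

dQ_d/dP = −2610. At P = 10.7, Q_d = 38330 − 2610(10.7) = 10403.
Ed = (dQ_d/dP)·(P/Q_d) = −2610 × (10.7/10403) = -2.68451…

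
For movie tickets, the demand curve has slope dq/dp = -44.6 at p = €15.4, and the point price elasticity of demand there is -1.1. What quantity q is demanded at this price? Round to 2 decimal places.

Ed = (dq/dp)·(p/q) ⇒ q = (dq/dp)·p/Ed = (-44.6)·15.4/(-1.1) = 624.4

624.40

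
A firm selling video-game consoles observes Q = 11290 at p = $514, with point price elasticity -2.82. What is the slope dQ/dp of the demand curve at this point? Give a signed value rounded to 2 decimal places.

Ed = (dQ/dp)·(p/Q) ⇒ dQ/dp = Ed·Q/p = (-2.82)·11290/514 = -61.9412…

-61.94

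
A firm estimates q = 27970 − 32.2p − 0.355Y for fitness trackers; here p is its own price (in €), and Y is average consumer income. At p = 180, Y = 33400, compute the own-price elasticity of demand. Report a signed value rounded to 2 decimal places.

-0.56

At the given values, q = 27970 − 32.2(180) − 0.355(33400) = 10317.
∂q/∂p = −32.2.
E = (-32.2) × (180/10317) = -0.5617…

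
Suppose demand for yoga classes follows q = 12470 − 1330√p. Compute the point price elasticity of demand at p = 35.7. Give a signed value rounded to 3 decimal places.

-0.878

dq/dp = −1330/(2√p) = -111.298. At p = 35.7, q = 4523.32.
Ed = (dq/dp)·(p/q) = (-111.298) × (35.7/4523.32) = -0.87841…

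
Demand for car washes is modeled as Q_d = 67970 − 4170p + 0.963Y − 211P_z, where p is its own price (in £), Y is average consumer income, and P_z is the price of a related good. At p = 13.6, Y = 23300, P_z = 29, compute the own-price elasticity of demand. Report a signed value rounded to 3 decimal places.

-2.057

At the given values, Q_d = 67970 − 4170(13.6) + 0.963(23300) − 211(29) = 27576.9.
∂Q_d/∂p = −4170.
E = (-4170) × (13.6/27576.9) = -2.05650…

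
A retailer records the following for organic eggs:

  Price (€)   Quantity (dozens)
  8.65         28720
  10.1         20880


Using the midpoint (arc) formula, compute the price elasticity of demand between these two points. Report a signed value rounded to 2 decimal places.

-2.04

%ΔQ = (20880 − 28720) / [(28720 + 20880)/2] = -7840/24800 = -0.316129…
%ΔP = (10.1 − 8.65) / [(8.65 + 10.1)/2] = 1.45/9.375 = 0.154666…
Arc Ed = %ΔQ / %ΔP = (-7840/24800) / (1.45/9.375) = -2.0439…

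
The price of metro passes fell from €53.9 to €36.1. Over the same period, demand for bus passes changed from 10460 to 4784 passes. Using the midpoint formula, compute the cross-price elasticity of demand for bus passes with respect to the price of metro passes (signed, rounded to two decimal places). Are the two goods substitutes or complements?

%ΔQ_{bus passes} = (4784 − 10460)/avg = -5676/7622 = -0.744686…
%ΔP_{metro passes} = (36.1 − 53.9)/avg = -17.8/45 = -0.395555…
E_cross = (-5676/7622) / (-17.8/45) = 1.8826…
E_cross > 0 ⇒ the goods are substitutes.

1.88; substitutes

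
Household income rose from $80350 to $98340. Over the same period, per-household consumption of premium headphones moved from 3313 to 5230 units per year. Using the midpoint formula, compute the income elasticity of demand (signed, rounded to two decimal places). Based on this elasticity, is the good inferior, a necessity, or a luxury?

2.23; luxury

%ΔQ = (5230 − 3313)/[( 3313 + 5230)/2] = 1917/4271.5 = 0.448788…
%ΔIncome = (98340 − 80350)/[( 80350 + 98340)/2] = 17990/89345 = 0.201354…
E_income = (1917/4271.5) / (17990/89345) = 2.2288…
E_income > 1 ⇒ normal good, luxury.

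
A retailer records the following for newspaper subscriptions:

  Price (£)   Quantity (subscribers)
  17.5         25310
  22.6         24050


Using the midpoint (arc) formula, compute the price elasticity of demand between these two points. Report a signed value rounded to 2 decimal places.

-0.20

%ΔQ = (24050 − 25310) / [(25310 + 24050)/2] = -1260/24680 = -0.051053…
%ΔP = (22.6 − 17.5) / [(17.5 + 22.6)/2] = 5.1/20.05 = 0.254364…
Arc Ed = %ΔQ / %ΔP = (-1260/24680) / (5.1/20.05) = -0.2007…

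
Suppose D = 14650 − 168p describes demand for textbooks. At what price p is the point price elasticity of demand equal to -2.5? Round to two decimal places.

Ed = −168p/(14650 − 168p). Set this equal to -2.5:
168p = 2.5·(14650 − 168p) ⇒ 168p(1 + 2.5) = 2.5·14650
p = 2.5·14650 / (168·3.5) = 62.2874…

62.29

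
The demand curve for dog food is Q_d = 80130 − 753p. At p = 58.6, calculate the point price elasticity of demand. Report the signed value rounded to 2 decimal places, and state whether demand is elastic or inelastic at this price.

dQ_d/dp = −753. At p = 58.6, Q_d = 80130 − 753(58.6) = 36004.2.
Ed = (dQ_d/dp)·(p/Q_d) = −753 × (58.6/36004.2) = -1.2255…
|Ed| = 1.23 > 1, so demand is elastic.

-1.23; elastic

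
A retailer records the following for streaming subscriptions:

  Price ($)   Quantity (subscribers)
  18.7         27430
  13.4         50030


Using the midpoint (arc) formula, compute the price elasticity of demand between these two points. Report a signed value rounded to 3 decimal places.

-1.767

%ΔQ = (50030 − 27430) / [(27430 + 50030)/2] = 22600/38730 = 0.583526…
%ΔP = (13.4 − 18.7) / [(18.7 + 13.4)/2] = -5.3/16.05 = -0.330218…
Arc Ed = %ΔQ / %ΔP = (22600/38730) / (-5.3/16.05) = -1.76709…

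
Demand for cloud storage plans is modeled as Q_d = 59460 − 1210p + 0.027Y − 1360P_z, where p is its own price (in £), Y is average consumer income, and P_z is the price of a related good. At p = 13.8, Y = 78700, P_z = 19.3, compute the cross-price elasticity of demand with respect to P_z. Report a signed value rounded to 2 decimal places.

-1.41

At the given values, Q_d = 59460 − 1210(13.8) + 0.027(78700) − 1360(19.3) = 18638.9.
∂Q_d/∂P_z = -1360.
E = (-1360) × (19.3/18638.9) = -1.4082…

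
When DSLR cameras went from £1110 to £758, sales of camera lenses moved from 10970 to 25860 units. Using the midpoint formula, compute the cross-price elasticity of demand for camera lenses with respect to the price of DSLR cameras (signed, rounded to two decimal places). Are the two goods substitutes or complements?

%ΔQ_{camera lenses} = (25860 − 10970)/avg = 14890/18415 = 0.808579…
%ΔP_{DSLR cameras} = (758 − 1110)/avg = -352/934 = -0.376873…
E_cross = (14890/18415) / (-352/934) = -2.1454…
E_cross < 0 ⇒ the goods are complements.

-2.15; complements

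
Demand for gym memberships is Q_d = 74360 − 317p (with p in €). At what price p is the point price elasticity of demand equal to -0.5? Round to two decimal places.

78.19

Ed = −317p/(74360 − 317p). Set this equal to -0.5:
317p = 0.5·(74360 − 317p) ⇒ 317p(1 + 0.5) = 0.5·74360
p = 0.5·74360 / (317·1.5) = 78.1913…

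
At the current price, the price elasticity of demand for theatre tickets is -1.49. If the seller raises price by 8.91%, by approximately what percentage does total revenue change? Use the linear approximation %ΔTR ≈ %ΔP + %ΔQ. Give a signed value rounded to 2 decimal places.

%ΔQ ≈ Ed × %ΔP = (-1.49) × (+8.91%) = -13.2759%
%ΔTR ≈ %ΔP + %ΔQ = (+8.91%) + (-13.2759%) = -4.3659%

-4.37%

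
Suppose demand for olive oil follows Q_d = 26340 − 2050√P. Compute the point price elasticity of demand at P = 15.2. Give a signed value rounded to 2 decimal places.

dQ_d/dP = −2050/(2√P) = -262.907. At P = 15.2, Q_d = 18347.6.
Ed = (dQ_d/dP)·(P/Q_d) = (-262.907) × (15.2/18347.6) = -0.2178…

-0.22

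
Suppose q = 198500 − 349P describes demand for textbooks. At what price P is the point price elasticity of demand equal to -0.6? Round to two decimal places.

Ed = −349P/(198500 − 349P). Set this equal to -0.6:
349P = 0.6·(198500 − 349P) ⇒ 349P(1 + 0.6) = 0.6·198500
P = 0.6·198500 / (349·1.6) = 213.2879…

213.29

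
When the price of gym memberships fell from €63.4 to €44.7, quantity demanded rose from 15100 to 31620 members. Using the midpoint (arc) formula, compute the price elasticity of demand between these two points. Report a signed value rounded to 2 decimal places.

%ΔQ = (31620 − 15100) / [(15100 + 31620)/2] = 16520/23360 = 0.707191…
%ΔP = (44.7 − 63.4) / [(63.4 + 44.7)/2] = -18.7/54.05 = -0.345975…
Arc Ed = %ΔQ / %ΔP = (16520/23360) / (-18.7/54.05) = -2.0440…

-2.04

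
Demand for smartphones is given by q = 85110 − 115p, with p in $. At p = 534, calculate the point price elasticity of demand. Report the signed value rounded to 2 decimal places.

-2.59

dq/dp = −115. At p = 534, q = 85110 − 115(534) = 23700.
Ed = (dq/dp)·(p/q) = −115 × (534/23700) = -2.5911…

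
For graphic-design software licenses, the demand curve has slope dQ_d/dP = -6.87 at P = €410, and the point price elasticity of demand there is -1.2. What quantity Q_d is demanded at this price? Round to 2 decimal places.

Ed = (dQ_d/dP)·(P/Q_d) ⇒ Q_d = (dQ_d/dP)·P/Ed = (-6.87)·410/(-1.2) = 2347.25

2347.25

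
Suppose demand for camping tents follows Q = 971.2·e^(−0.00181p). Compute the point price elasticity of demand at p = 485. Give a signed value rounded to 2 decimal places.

dQ/dp = −0.00181·Q = -0.730705. At p = 485, Q = 403.704.
Ed = (dQ/dp)·(p/Q) = (-0.730705) × (485/403.704) = -0.8778…

-0.88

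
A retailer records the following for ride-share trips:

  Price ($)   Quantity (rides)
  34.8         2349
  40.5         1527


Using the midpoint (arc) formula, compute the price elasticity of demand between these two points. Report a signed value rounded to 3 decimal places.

-2.802

%ΔQ = (1527 − 2349) / [(2349 + 1527)/2] = -822/1938 = -0.424148…
%ΔP = (40.5 − 34.8) / [(34.8 + 40.5)/2] = 5.7/37.65 = 0.151394…
Arc Ed = %ΔQ / %ΔP = (-822/1938) / (5.7/37.65) = -2.80161…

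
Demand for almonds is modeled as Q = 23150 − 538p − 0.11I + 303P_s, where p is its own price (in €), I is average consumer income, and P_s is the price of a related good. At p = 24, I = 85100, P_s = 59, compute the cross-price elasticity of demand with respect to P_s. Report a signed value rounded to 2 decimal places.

At the given values, Q = 23150 − 538(24) − 0.11(85100) + 303(59) = 18754.
∂Q/∂P_s = 303.
E = (303) × (59/18754) = 0.9532…

0.95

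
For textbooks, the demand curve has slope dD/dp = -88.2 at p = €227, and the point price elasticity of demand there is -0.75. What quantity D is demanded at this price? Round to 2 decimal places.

Ed = (dD/dp)·(p/D) ⇒ D = (dD/dp)·p/Ed = (-88.2)·227/(-0.75) = 26695.2

26695.20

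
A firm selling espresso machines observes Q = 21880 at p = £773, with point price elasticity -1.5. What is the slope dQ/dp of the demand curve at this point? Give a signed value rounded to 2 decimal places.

-42.46

Ed = (dQ/dp)·(p/Q) ⇒ dQ/dp = Ed·Q/p = (-1.5)·21880/773 = -42.4579…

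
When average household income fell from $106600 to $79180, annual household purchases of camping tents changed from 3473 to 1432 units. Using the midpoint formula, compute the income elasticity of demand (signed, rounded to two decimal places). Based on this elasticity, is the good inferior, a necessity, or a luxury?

%ΔQ = (1432 − 3473)/[( 3473 + 1432)/2] = -2041/2452.5 = -0.832212…
%ΔIncome = (79180 − 106600)/[( 106600 + 79180)/2] = -27420/92890 = -0.295187…
E_income = (-2041/2452.5) / (-27420/92890) = 2.8192…
E_income > 1 ⇒ normal good, luxury.

2.82; luxury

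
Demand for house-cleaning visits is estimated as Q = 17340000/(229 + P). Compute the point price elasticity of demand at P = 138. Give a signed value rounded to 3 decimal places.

-0.376

dQ/dP = −17340000/(229 + P)² = -128.741. At P = 138, Q = 47248.
Ed = (dQ/dP)·(P/Q) = (-128.741) × (138/47248) = -0.37602…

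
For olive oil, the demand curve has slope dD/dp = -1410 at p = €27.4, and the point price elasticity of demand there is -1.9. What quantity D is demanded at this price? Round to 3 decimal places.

Ed = (dD/dp)·(p/D) ⇒ D = (dD/dp)·p/Ed = (-1410)·27.4/(-1.9) = 20333.68421…

20333.684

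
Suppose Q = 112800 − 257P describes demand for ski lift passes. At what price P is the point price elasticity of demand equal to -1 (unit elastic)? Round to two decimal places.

219.46

Ed = −257P/(112800 − 257P). Set this equal to -1:
257P = 1·(112800 − 257P) ⇒ 257P(1 + 1) = 1·112800
P = 1·112800 / (257·2) = 219.4552…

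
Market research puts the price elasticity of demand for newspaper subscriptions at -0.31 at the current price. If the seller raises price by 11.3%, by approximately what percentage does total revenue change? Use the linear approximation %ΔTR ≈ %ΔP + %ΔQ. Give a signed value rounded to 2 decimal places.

%ΔQ ≈ Ed × %ΔP = (-0.31) × (+11.3%) = -3.5030%
%ΔTR ≈ %ΔP + %ΔQ = (+11.3%) + (-3.5030%) = +7.7970%

+7.80%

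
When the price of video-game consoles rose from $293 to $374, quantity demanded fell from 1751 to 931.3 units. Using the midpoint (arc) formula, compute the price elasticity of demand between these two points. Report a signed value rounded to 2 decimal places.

-2.52

%ΔQ = (931.3 − 1751) / [(1751 + 931.3)/2] = -819.7/1341.15 = -0.611191…
%ΔP = (374 − 293) / [(293 + 374)/2] = 81/333.5 = 0.242878…
Arc Ed = %ΔQ / %ΔP = (-819.7/1341.15) / (81/333.5) = -2.5164…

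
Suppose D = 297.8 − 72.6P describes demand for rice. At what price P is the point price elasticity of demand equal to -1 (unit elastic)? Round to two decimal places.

2.05

Ed = −72.6P/(297.8 − 72.6P). Set this equal to -1:
72.6P = 1·(297.8 − 72.6P) ⇒ 72.6P(1 + 1) = 1·297.8
P = 1·297.8 / (72.6·2) = 2.0509…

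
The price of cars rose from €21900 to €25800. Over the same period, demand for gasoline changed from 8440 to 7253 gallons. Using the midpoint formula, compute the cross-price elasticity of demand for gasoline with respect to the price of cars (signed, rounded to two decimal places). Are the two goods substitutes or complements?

%ΔQ_{gasoline} = (7253 − 8440)/avg = -1187/7846.5 = -0.151277…
%ΔP_{cars} = (25800 − 21900)/avg = 3900/23850 = 0.163522…
E_cross = (-1187/7846.5) / (3900/23850) = -0.9251…
E_cross < 0 ⇒ the goods are complements.

-0.93; complements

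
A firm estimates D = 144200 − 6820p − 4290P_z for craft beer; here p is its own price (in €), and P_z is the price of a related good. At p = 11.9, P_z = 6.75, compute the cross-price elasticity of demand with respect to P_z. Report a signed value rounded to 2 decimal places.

-0.85

At the given values, D = 144200 − 6820(11.9) − 4290(6.75) = 34084.5.
∂D/∂P_z = -4290.
E = (-4290) × (6.75/34084.5) = -0.8495…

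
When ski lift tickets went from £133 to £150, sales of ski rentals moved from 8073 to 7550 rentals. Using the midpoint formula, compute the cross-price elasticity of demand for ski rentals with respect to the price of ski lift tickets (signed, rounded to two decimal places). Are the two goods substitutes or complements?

-0.56; complements

%ΔQ_{ski rentals} = (7550 − 8073)/avg = -523/7811.5 = -0.066952…
%ΔP_{ski lift tickets} = (150 − 133)/avg = 17/141.5 = 0.120141…
E_cross = (-523/7811.5) / (17/141.5) = -0.5572…
E_cross < 0 ⇒ the goods are complements.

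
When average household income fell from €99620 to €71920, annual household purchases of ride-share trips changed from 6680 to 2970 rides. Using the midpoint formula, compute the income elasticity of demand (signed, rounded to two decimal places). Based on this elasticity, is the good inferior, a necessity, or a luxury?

%ΔQ = (2970 − 6680)/[( 6680 + 2970)/2] = -3710/4825 = -0.768911…
%ΔIncome = (71920 − 99620)/[( 99620 + 71920)/2] = -27700/85770 = -0.322956…
E_income = (-3710/4825) / (-27700/85770) = 2.3808…
E_income > 1 ⇒ normal good, luxury.

2.38; luxury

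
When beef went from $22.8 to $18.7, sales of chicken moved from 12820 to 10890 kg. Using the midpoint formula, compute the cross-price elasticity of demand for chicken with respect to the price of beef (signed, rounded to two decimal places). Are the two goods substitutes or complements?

0.82; substitutes

%ΔQ_{chicken} = (10890 − 12820)/avg = -1930/11855 = -0.162800…
%ΔP_{beef} = (18.7 − 22.8)/avg = -4.1/20.75 = -0.197590…
E_cross = (-1930/11855) / (-4.1/20.75) = 0.8239…
E_cross > 0 ⇒ the goods are substitutes.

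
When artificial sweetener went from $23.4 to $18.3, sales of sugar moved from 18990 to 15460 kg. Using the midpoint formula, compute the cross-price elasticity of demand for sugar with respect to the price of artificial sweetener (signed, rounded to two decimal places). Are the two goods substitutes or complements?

%ΔQ_{sugar} = (15460 − 18990)/avg = -3530/17225 = -0.204934…
%ΔP_{artificial sweetener} = (18.3 − 23.4)/avg = -5.1/20.85 = -0.244604…
E_cross = (-3530/17225) / (-5.1/20.85) = 0.8378…
E_cross > 0 ⇒ the goods are substitutes.

0.84; substitutes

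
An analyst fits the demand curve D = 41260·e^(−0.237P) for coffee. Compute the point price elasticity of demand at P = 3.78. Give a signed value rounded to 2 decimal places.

dD/dP = −0.237·D = -3992.18. At P = 3.78, D = 16844.7.
Ed = (dD/dP)·(P/D) = (-3992.18) × (3.78/16844.7) = -0.8958…

-0.90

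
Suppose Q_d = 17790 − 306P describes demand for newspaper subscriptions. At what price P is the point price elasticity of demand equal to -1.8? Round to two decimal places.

37.37

Ed = −306P/(17790 − 306P). Set this equal to -1.8:
306P = 1.8·(17790 − 306P) ⇒ 306P(1 + 1.8) = 1.8·17790
P = 1.8·17790 / (306·2.8) = 37.3739…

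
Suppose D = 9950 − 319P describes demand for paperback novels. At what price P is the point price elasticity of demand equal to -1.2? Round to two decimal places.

17.01

Ed = −319P/(9950 − 319P). Set this equal to -1.2:
319P = 1.2·(9950 − 319P) ⇒ 319P(1 + 1.2) = 1.2·9950
P = 1.2·9950 / (319·2.2) = 17.0133…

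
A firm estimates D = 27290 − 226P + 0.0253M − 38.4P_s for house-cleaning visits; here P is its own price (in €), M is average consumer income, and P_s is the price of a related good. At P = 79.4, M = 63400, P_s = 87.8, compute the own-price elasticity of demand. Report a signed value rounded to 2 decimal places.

-2.37

At the given values, D = 27290 − 226(79.4) + 0.0253(63400) − 38.4(87.8) = 7578.1.
∂D/∂P = −226.
E = (-226) × (79.4/7578.1) = -2.3679…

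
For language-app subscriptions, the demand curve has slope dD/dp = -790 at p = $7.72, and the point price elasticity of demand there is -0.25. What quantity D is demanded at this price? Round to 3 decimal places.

Ed = (dD/dp)·(p/D) ⇒ D = (dD/dp)·p/Ed = (-790)·7.72/(-0.25) = 24395.2

24395.200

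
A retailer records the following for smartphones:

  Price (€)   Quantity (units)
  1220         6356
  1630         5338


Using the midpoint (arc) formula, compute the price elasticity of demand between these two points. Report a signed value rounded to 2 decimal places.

-0.61

%ΔQ = (5338 − 6356) / [(6356 + 5338)/2] = -1018/5847 = -0.174106…
%ΔP = (1630 − 1220) / [(1220 + 1630)/2] = 410/1425 = 0.287719…
Arc Ed = %ΔQ / %ΔP = (-1018/5847) / (410/1425) = -0.6051…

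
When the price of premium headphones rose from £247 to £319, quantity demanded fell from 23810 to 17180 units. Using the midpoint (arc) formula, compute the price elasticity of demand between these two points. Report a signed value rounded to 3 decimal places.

-1.272

%ΔQ = (17180 − 23810) / [(23810 + 17180)/2] = -6630/20495 = -0.323493…
%ΔP = (319 − 247) / [(247 + 319)/2] = 72/283 = 0.254416…
Arc Ed = %ΔQ / %ΔP = (-6630/20495) / (72/283) = -1.27150…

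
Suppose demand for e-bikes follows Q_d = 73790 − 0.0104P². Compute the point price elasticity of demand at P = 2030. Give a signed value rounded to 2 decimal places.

-2.77

dQ_d/dP = −2·0.0104·P = -42.224. At P = 2030, Q_d = 30932.64.
Ed = (dQ_d/dP)·(P/Q_d) = (-42.224) × (2030/30932.64) = -2.7710…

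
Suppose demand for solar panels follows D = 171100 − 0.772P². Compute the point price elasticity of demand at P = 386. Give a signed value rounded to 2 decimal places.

-4.10

dD/dP = −2·0.772·P = -595.984. At P = 386, D = 56075.088.
Ed = (dD/dP)·(P/D) = (-595.984) × (386/56075.088) = -4.1025…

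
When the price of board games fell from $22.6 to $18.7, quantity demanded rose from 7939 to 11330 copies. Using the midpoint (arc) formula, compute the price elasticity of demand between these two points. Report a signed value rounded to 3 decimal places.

-1.864

%ΔQ = (11330 − 7939) / [(7939 + 11330)/2] = 3391/9634.5 = 0.351964…
%ΔP = (18.7 − 22.6) / [(22.6 + 18.7)/2] = -3.9/20.65 = -0.188861…
Arc Ed = %ΔQ / %ΔP = (3391/9634.5) / (-3.9/20.65) = -1.86360…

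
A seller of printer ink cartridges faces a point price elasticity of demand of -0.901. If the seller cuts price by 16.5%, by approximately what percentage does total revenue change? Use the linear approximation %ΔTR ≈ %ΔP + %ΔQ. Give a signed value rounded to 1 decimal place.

-1.6%

%ΔQ ≈ Ed × %ΔP = (-0.901) × (-16.5%) = +14.8665%
%ΔTR ≈ %ΔP + %ΔQ = (-16.5%) + (+14.8665%) = -1.6335%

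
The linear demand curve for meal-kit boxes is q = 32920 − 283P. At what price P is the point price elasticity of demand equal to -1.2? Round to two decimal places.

Ed = −283P/(32920 − 283P). Set this equal to -1.2:
283P = 1.2·(32920 − 283P) ⇒ 283P(1 + 1.2) = 1.2·32920
P = 1.2·32920 / (283·2.2) = 63.4500…

63.45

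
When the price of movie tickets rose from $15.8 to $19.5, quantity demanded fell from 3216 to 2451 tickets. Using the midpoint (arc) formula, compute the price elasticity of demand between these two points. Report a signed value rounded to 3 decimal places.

%ΔQ = (2451 − 3216) / [(3216 + 2451)/2] = -765/2833.5 = -0.269984…
%ΔP = (19.5 − 15.8) / [(15.8 + 19.5)/2] = 3.7/17.65 = 0.209631…
Arc Ed = %ΔQ / %ΔP = (-765/2833.5) / (3.7/17.65) = -1.28789…

-1.288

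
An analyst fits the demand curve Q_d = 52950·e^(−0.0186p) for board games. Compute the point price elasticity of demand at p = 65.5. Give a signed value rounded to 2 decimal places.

-1.22

dQ_d/dp = −0.0186·Q_d = -291.258. At p = 65.5, Q_d = 15659.
Ed = (dQ_d/dp)·(p/Q_d) = (-291.258) × (65.5/15659) = -1.2183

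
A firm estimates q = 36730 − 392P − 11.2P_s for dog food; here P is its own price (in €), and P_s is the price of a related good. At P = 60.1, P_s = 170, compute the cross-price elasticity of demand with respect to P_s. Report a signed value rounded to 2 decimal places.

-0.17

At the given values, q = 36730 − 392(60.1) − 11.2(170) = 11266.8.
∂q/∂P_s = -11.2.
E = (-11.2) × (170/11266.8) = -0.1689…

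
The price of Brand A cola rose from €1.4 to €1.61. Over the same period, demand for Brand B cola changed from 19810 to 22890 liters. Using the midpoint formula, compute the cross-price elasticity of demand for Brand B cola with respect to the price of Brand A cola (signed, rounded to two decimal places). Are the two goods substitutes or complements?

1.03; substitutes

%ΔQ_{Brand B cola} = (22890 − 19810)/avg = 3080/21350 = 0.144262…
%ΔP_{Brand A cola} = (1.61 − 1.4)/avg = 0.21/1.505 = 0.139534…
E_cross = (3080/21350) / (0.21/1.505) = 1.0338…
E_cross > 0 ⇒ the goods are substitutes.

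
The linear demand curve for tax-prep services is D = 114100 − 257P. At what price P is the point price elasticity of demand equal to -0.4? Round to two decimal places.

Ed = −257P/(114100 − 257P). Set this equal to -0.4:
257P = 0.4·(114100 − 257P) ⇒ 257P(1 + 0.4) = 0.4·114100
P = 0.4·114100 / (257·1.4) = 126.8482…

126.85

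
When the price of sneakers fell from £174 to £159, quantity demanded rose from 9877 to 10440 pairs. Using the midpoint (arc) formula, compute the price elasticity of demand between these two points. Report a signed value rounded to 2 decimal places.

-0.62

%ΔQ = (10440 − 9877) / [(9877 + 10440)/2] = 563/10158.5 = 0.055421…
%ΔP = (159 − 174) / [(174 + 159)/2] = -15/166.5 = -0.090090…
Arc Ed = %ΔQ / %ΔP = (563/10158.5) / (-15/166.5) = -0.6151…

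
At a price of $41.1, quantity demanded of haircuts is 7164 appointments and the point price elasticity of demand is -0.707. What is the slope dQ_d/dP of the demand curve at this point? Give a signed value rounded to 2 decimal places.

-123.23

Ed = (dQ_d/dP)·(P/Q_d) ⇒ dQ_d/dP = Ed·Q_d/P = (-0.707)·7164/41.1 = -123.2347…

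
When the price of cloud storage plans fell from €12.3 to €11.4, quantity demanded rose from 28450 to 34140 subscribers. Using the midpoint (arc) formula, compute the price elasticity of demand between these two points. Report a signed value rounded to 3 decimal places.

%ΔQ = (34140 − 28450) / [(28450 + 34140)/2] = 5690/31295 = 0.181818…
%ΔP = (11.4 − 12.3) / [(12.3 + 11.4)/2] = -0.9/11.85 = -0.075949…
Arc Ed = %ΔQ / %ΔP = (5690/31295) / (-0.9/11.85) = -2.39393…

-2.394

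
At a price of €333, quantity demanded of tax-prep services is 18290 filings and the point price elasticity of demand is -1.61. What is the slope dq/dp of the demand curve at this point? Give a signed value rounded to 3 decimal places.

Ed = (dq/dp)·(p/q) ⇒ dq/dp = Ed·q/p = (-1.61)·18290/333 = -88.42912…

-88.429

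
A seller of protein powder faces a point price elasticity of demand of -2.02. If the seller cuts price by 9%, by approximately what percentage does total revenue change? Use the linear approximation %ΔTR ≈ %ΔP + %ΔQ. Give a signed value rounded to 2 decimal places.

+9.18%

%ΔQ ≈ Ed × %ΔP = (-2.02) × (-9%) = +18.1800%
%ΔTR ≈ %ΔP + %ΔQ = (-9%) + (+18.1800%) = +9.1800%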